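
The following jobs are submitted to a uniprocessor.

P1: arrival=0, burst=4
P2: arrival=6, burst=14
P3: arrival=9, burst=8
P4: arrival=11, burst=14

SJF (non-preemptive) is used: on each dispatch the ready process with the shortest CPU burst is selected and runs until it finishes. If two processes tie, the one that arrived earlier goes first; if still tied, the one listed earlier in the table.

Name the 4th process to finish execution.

Timeline: | P1 0-4 | idle 4-6 | P2 6-20 | P3 20-28 | P4 28-42 |
Completion: P1=4  P2=20  P3=28  P4=42
Turnaround (C−A): P1=4  P2=14  P3=19  P4=31
Finish order: P1 → P2 → P3 → P4

P4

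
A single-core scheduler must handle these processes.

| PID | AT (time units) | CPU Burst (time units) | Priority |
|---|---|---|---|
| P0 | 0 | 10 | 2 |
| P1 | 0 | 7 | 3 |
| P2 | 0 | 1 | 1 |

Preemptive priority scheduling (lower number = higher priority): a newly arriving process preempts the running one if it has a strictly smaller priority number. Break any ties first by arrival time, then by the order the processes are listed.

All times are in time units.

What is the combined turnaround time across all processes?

30

Schedule: | P2 0-1 | P0 1-11 | P1 11-18 |
Completion: P0=11  P1=18  P2=1
Turnaround = completion − arrival: P0=11, P1=18, P2=1
Total turnaround = 11 + 18 + 1 = 30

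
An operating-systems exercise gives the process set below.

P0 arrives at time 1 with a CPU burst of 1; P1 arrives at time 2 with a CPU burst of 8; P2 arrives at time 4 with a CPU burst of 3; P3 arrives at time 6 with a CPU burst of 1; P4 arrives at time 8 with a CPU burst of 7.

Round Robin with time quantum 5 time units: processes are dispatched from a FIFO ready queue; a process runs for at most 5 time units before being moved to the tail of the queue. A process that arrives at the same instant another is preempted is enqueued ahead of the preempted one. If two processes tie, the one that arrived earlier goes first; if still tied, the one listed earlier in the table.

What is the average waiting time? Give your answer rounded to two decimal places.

3.40

Schedule: | idle 0-1 | P0 1-2 | P1 2-7 | P2 7-10 | P3 10-11 | P1 11-14 | P4 14-21 |
Completion: P0=2  P1=14  P2=10  P3=11  P4=21
Waiting times: P0=0, P1=4, P2=3, P3=4, P4=6
Average waiting = (0+4+3+4+6) / 5 = 17/5 = 3.40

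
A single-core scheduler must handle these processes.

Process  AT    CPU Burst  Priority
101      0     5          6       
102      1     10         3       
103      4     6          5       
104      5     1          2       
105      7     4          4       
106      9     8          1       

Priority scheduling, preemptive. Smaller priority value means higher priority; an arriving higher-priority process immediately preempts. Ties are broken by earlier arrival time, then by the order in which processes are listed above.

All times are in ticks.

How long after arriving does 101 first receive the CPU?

0

Timeline: | 101 0-1 | 102 1-5 | 104 5-6 | 102 6-9 | 106 9-17 | 102 17-20 | 105 20-24 | 103 24-30 | 101 30-34 |
Completion: 101=34  102=20  103=30  104=6  105=24  106=17
Response(101) = first start − arrival = 0 − 0 = 0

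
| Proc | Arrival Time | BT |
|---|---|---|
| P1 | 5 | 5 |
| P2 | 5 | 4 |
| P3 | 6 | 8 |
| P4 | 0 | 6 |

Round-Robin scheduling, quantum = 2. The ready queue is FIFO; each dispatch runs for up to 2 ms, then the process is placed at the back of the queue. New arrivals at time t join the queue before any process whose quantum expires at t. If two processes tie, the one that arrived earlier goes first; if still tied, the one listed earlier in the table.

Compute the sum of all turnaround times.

48

Schedule: | P4 0-6 | P1 6-8 | P2 8-10 | P3 10-12 | P1 12-14 | P2 14-16 | P3 16-18 | P1 18-19 | P3 19-23 |
Completion: P1=19  P2=16  P3=23  P4=6
Turnaround = completion − arrival: P1=14, P2=11, P3=17, P4=6
Total turnaround = 14 + 11 + 17 + 6 = 48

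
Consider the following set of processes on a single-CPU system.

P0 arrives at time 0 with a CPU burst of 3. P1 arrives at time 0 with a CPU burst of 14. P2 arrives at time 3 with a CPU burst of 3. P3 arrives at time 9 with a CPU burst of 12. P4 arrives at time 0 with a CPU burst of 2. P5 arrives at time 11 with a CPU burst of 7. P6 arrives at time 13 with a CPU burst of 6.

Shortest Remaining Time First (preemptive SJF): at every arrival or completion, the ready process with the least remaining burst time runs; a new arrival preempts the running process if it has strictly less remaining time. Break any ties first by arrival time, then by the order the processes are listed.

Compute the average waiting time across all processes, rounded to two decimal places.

Timeline: | P4 0-2 | P0 2-5 | P2 5-8 | P1 8-9 | P3 9-11 | P5 11-18 | P6 18-24 | P3 24-34 | P1 34-47 |
Completion: P0=5  P1=47  P2=8  P3=34  P4=2  P5=18  P6=24
Turnaround (C−A): P0=5  P1=47  P2=5  P3=25  P4=2  P5=7  P6=11
Waiting times: P0=2, P1=33, P2=2, P3=13, P4=0, P5=0, P6=5
Average waiting = (2+33+2+13+0+0+5) / 7 = 55/7 = 7.86

7.86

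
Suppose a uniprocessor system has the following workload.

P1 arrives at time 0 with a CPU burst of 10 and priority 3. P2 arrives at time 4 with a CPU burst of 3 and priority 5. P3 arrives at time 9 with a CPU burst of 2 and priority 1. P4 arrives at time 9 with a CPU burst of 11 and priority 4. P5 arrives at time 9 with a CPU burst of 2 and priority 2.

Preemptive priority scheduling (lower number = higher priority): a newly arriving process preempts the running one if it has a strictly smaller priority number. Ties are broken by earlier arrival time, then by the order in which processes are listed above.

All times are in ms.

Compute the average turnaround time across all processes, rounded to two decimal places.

12.00

Timeline: | P1 0-9 | P3 9-11 | P5 11-13 | P1 13-14 | P4 14-25 | P2 25-28 |
Completion: P1=14  P2=28  P3=11  P4=25  P5=13
Turnaround times: P1=14, P2=24, P3=2, P4=16, P5=4
Average turnaround = (14+24+2+16+4) / 5 = 60/5 = 12.00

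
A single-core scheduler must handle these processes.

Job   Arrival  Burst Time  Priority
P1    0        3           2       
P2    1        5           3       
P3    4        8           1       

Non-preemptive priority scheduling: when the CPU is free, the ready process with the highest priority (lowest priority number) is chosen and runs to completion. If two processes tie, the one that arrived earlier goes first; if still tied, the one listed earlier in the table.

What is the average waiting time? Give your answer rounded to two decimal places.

2.00

Gantt: | P1 0-3 | P2 3-8 | P3 8-16 |
Completion: P1=3  P2=8  P3=16
Turnaround (C−A): P1=3  P2=7  P3=12
Waiting times: P1=0, P2=2, P3=4
Average waiting = (0+2+4) / 3 = 6/3 = 2.00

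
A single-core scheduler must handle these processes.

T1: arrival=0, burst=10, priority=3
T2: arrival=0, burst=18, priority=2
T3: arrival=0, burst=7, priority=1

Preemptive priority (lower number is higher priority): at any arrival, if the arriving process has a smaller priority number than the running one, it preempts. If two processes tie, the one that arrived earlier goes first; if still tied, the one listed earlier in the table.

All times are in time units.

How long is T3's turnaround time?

Schedule: | T3 0-7 | T2 7-25 | T1 25-35 |
Completion: T1=35  T2=25  T3=7
Turnaround (C−A): T1=35  T2=25  T3=7
Turnaround(T3) = completion − arrival = 7 − 0 = 7

7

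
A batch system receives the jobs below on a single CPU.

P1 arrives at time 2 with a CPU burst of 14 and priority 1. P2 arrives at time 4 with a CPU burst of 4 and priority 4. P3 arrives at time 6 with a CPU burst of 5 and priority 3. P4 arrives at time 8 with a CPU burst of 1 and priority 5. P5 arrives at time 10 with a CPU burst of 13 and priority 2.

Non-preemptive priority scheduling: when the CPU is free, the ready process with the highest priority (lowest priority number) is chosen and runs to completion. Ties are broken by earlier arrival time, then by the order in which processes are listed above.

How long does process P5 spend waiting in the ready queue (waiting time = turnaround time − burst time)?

6

Schedule: | idle 0-2 | P1 2-16 | P5 16-29 | P3 29-34 | P2 34-38 | P4 38-39 |
Completion: P1=16  P2=38  P3=34  P4=39  P5=29
Waiting(P5) = turnaround − burst = 19 − 13 = 6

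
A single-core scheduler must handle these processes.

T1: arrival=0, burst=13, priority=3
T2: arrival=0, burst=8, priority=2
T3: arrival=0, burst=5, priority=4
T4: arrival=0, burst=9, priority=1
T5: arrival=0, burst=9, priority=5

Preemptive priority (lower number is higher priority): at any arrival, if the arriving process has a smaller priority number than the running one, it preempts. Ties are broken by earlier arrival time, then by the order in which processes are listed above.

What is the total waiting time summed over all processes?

Timeline: | T4 0-9 | T2 9-17 | T1 17-30 | T3 30-35 | T5 35-44 |
Completion: T1=30  T2=17  T3=35  T4=9  T5=44
Turnaround (C−A): T1=30  T2=17  T3=35  T4=9  T5=44
Waiting = turnaround − burst: T1=17, T2=9, T3=30, T4=0, T5=35
Total waiting = 17 + 9 + 30 + 0 + 35 = 91

91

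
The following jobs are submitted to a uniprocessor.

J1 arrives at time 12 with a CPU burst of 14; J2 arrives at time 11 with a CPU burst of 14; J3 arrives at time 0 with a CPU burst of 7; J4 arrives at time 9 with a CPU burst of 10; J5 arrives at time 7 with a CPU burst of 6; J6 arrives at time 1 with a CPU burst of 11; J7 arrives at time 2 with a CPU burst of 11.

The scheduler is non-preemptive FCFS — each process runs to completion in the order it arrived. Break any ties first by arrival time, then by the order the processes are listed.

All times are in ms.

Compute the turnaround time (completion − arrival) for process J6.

17

Schedule: | J3 0-7 | J6 7-18 | J7 18-29 | J5 29-35 | J4 35-45 | J2 45-59 | J1 59-73 |
Completion: J1=73  J2=59  J3=7  J4=45  J5=35  J6=18  J7=29
Turnaround (C−A): J1=61  J2=48  J3=7  J4=36  J5=28  J6=17  J7=27
Turnaround(J6) = completion − arrival = 18 − 1 = 17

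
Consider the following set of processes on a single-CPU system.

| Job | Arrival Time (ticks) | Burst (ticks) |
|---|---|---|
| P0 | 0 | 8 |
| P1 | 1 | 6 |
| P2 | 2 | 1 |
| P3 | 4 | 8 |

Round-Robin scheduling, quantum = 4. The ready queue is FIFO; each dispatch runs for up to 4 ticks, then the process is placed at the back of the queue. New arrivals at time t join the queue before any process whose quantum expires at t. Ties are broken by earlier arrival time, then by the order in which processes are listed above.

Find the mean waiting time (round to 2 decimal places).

9.50

Gantt: | P0 0-4 | P1 4-8 | P2 8-9 | P3 9-13 | P0 13-17 | P1 17-19 | P3 19-23 |
Completion: P0=17  P1=19  P2=9  P3=23
Turnaround (C−A): P0=17  P1=18  P2=7  P3=19
Waiting times: P0=9, P1=12, P2=6, P3=11
Average waiting = (9+12+6+11) / 4 = 38/4 = 9.50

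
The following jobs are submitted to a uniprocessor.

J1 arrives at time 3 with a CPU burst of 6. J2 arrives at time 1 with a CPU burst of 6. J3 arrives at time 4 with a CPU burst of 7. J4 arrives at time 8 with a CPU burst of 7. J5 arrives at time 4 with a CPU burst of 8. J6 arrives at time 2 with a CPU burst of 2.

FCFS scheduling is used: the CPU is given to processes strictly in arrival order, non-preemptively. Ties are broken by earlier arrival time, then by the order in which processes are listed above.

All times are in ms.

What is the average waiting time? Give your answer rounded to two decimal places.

Gantt: | idle 0-1 | J2 1-7 | J6 7-9 | J1 9-15 | J3 15-22 | J5 22-30 | J4 30-37 |
Completion: J1=15  J2=7  J3=22  J4=37  J5=30  J6=9
Waiting times: J1=6, J2=0, J3=11, J4=22, J5=18, J6=5
Average waiting = (6+0+11+22+18+5) / 6 = 62/6 = 10.33

10.33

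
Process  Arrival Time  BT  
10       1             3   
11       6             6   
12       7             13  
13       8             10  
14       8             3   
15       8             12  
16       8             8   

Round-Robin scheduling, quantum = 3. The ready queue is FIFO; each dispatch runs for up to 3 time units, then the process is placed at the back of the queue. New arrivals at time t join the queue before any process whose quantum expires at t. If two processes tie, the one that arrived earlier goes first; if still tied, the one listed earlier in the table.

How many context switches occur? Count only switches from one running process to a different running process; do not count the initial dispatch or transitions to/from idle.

Timeline: | idle 0-1 | 10 1-4 | idle 4-6 | 11 6-9 | 12 9-12 | 13 12-15 | 14 15-18 | 15 18-21 | 16 21-24 | 11 24-27 | 12 27-30 | 13 30-33 | 15 33-36 | 16 36-39 | 12 39-42 | 13 42-45 | 15 45-48 | 16 48-50 | 12 50-53 | 13 53-54 | 15 54-57 | 12 57-58 |
Completion: 10=4  11=27  12=58  13=54  14=18  15=57  16=50
Turnaround (C−A): 10=3  11=21  12=51  13=46  14=10  15=49  16=42

18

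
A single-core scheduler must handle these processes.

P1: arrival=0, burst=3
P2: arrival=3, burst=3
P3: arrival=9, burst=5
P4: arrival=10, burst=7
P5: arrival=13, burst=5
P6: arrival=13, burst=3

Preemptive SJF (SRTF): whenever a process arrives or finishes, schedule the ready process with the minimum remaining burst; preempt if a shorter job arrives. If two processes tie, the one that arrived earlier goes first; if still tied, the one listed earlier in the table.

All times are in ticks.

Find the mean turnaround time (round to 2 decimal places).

Gantt: | P1 0-3 | P2 3-6 | idle 6-9 | P3 9-14 | P6 14-17 | P5 17-22 | P4 22-29 |
Completion: P1=3  P2=6  P3=14  P4=29  P5=22  P6=17
Turnaround times: P1=3, P2=3, P3=5, P4=19, P5=9, P6=4
Average turnaround = (3+3+5+19+9+4) / 6 = 43/6 = 7.17

7.17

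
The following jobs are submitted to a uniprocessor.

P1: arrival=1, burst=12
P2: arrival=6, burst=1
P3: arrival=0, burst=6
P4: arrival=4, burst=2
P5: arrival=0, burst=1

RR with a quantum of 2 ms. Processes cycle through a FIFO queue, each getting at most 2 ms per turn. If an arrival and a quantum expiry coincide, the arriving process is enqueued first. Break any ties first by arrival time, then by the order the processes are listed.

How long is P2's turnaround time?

6

Timeline: | P3 0-2 | P5 2-3 | P1 3-5 | P3 5-7 | P4 7-9 | P1 9-11 | P2 11-12 | P3 12-14 | P1 14-22 |
Completion: P1=22  P2=12  P3=14  P4=9  P5=3
Turnaround (C−A): P1=21  P2=6  P3=14  P4=5  P5=3
Turnaround(P2) = completion − arrival = 12 − 6 = 6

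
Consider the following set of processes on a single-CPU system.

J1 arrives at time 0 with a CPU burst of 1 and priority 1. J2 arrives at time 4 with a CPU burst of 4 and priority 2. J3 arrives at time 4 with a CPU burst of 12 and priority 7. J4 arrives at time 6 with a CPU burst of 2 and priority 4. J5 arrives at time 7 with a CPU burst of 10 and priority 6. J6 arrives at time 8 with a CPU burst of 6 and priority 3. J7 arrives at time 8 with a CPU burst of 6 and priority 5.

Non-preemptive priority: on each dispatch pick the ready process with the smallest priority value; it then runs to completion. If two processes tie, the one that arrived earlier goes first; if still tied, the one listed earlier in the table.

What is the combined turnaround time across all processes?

Timeline: | J1 0-1 | idle 1-4 | J2 4-8 | J6 8-14 | J4 14-16 | J7 16-22 | J5 22-32 | J3 32-44 |
Completion: J1=1  J2=8  J3=44  J4=16  J5=32  J6=14  J7=22
Turnaround = completion − arrival: J1=1, J2=4, J3=40, J4=10, J5=25, J6=6, J7=14
Total turnaround = 1 + 4 + 40 + 10 + 25 + 6 + 14 = 100

100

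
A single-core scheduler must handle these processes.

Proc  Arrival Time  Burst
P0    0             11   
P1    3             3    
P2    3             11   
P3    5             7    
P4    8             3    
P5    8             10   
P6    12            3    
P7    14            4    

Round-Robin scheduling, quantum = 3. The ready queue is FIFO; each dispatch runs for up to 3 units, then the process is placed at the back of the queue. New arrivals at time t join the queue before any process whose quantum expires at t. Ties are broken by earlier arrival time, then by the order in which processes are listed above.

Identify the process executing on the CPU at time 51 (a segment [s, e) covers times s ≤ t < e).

Schedule: | P0 0-3 | P1 3-6 | P2 6-9 | P0 9-12 | P3 12-15 | P4 15-18 | P5 18-21 | P2 21-24 | P6 24-27 | P0 27-30 | P7 30-33 | P3 33-36 | P5 36-39 | P2 39-42 | P0 42-44 | P7 44-45 | P3 45-46 | P5 46-49 | P2 49-51 | P5 51-52 |
Completion: P0=44  P1=6  P2=51  P3=46  P4=18  P5=52  P6=27  P7=45

P5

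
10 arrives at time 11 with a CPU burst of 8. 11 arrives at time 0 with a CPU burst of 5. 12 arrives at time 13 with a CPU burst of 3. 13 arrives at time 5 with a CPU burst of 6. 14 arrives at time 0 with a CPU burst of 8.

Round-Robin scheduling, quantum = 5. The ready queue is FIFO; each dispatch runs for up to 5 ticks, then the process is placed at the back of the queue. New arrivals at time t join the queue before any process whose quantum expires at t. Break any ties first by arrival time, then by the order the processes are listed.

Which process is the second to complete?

Schedule: | 11 0-5 | 14 5-10 | 13 10-15 | 14 15-18 | 10 18-23 | 12 23-26 | 13 26-27 | 10 27-30 |
Completion: 10=30  11=5  12=26  13=27  14=18
Turnaround (C−A): 10=19  11=5  12=13  13=22  14=18
Finish order: 11 → 14 → 12 → 13 → 10

14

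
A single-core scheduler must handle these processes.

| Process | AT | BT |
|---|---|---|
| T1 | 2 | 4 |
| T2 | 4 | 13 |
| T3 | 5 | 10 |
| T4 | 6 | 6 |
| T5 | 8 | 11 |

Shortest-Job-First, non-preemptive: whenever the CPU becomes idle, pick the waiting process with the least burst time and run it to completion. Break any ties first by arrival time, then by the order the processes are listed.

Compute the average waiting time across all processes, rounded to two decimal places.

Gantt: | idle 0-2 | T1 2-6 | T4 6-12 | T3 12-22 | T5 22-33 | T2 33-46 |
Completion: T1=6  T2=46  T3=22  T4=12  T5=33
Waiting times: T1=0, T2=29, T3=7, T4=0, T5=14
Average waiting = (0+29+7+0+14) / 5 = 50/5 = 10.00

10.00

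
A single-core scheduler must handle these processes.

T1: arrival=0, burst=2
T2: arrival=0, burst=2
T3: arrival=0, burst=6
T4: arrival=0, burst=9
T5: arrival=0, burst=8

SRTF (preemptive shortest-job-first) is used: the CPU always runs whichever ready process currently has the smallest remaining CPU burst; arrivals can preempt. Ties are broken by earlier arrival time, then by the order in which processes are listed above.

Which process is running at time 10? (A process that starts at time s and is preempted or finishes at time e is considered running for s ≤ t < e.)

T5

Timeline: | T1 0-2 | T2 2-4 | T3 4-10 | T5 10-18 | T4 18-27 |
Completion: T1=2  T2=4  T3=10  T4=27  T5=18
Turnaround (C−A): T1=2  T2=4  T3=10  T4=27  T5=18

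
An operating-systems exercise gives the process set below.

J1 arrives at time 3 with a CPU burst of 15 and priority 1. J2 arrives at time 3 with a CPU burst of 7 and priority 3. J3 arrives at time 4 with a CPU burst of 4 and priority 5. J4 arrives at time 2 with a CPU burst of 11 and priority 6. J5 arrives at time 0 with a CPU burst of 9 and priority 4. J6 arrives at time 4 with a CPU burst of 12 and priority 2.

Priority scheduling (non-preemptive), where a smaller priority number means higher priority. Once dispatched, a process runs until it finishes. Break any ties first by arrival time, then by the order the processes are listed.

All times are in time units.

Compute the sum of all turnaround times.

201

Timeline: | J5 0-9 | J1 9-24 | J6 24-36 | J2 36-43 | J3 43-47 | J4 47-58 |
Completion: J1=24  J2=43  J3=47  J4=58  J5=9  J6=36
Turnaround (C−A): J1=21  J2=40  J3=43  J4=56  J5=9  J6=32
Turnaround = completion − arrival: J1=21, J2=40, J3=43, J4=56, J5=9, J6=32
Total turnaround = 21 + 40 + 43 + 56 + 9 + 32 = 201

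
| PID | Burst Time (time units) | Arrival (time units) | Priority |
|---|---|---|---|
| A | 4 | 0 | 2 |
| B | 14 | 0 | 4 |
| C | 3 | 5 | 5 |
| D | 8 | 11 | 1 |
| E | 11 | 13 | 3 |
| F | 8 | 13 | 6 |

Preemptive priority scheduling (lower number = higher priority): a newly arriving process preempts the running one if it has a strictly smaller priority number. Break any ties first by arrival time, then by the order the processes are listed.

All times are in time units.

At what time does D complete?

19

Timeline: | A 0-4 | B 4-11 | D 11-19 | E 19-30 | B 30-37 | C 37-40 | F 40-48 |
Completion: A=4  B=37  C=40  D=19  E=30  F=48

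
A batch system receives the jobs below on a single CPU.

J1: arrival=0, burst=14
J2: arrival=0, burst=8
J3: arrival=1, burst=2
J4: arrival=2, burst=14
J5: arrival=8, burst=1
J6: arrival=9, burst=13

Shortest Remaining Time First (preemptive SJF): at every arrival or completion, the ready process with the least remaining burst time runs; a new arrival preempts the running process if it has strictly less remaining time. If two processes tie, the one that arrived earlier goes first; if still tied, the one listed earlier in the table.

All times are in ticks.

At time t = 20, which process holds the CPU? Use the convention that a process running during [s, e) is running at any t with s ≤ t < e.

J6

Schedule: | J2 0-1 | J3 1-3 | J2 3-8 | J5 8-9 | J2 9-11 | J6 11-24 | J1 24-38 | J4 38-52 |
Completion: J1=38  J2=11  J3=3  J4=52  J5=9  J6=24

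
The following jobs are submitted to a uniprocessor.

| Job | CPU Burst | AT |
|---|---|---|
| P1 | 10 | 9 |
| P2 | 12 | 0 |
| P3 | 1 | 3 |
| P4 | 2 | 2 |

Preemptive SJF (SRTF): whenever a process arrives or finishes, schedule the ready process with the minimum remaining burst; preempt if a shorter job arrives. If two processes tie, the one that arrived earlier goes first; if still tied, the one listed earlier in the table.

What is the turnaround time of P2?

15

Schedule: | P2 0-2 | P4 2-4 | P3 4-5 | P2 5-15 | P1 15-25 |
Completion: P1=25  P2=15  P3=5  P4=4
Turnaround(P2) = completion − arrival = 15 − 0 = 15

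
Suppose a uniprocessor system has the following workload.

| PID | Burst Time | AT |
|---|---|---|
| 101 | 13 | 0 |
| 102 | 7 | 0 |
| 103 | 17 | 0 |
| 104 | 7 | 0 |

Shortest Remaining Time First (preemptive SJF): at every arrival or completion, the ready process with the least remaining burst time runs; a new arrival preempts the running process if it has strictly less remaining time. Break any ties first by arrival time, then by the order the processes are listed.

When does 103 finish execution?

Timeline: | 102 0-7 | 104 7-14 | 101 14-27 | 103 27-44 |
Completion: 101=27  102=7  103=44  104=14

44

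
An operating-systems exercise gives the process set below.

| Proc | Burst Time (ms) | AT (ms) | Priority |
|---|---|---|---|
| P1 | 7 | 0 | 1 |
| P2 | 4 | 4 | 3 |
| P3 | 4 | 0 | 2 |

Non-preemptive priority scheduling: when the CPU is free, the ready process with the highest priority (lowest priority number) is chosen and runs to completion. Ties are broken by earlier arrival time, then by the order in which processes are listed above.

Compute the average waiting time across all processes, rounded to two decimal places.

4.67

Schedule: | P1 0-7 | P3 7-11 | P2 11-15 |
Completion: P1=7  P2=15  P3=11
Turnaround (C−A): P1=7  P2=11  P3=11
Waiting times: P1=0, P2=7, P3=7
Average waiting = (0+7+7) / 3 = 14/3 = 4.67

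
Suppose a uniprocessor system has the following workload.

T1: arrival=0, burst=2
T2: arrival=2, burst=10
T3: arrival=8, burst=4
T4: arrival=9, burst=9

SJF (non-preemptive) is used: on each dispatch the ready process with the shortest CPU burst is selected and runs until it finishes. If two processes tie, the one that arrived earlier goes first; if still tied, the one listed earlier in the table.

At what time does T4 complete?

25

Schedule: | T1 0-2 | T2 2-12 | T3 12-16 | T4 16-25 |
Completion: T1=2  T2=12  T3=16  T4=25
Turnaround (C−A): T1=2  T2=10  T3=8  T4=16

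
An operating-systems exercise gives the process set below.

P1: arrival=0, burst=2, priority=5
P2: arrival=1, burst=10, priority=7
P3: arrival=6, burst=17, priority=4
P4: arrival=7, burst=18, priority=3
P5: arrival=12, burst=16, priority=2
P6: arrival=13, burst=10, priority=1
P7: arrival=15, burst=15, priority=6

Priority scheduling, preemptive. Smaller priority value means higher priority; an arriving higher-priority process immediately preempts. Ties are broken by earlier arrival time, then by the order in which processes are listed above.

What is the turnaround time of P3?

Timeline: | P1 0-2 | P2 2-6 | P3 6-7 | P4 7-12 | P5 12-13 | P6 13-23 | P5 23-38 | P4 38-51 | P3 51-67 | P7 67-82 | P2 82-88 |
Completion: P1=2  P2=88  P3=67  P4=51  P5=38  P6=23  P7=82
Turnaround (C−A): P1=2  P2=87  P3=61  P4=44  P5=26  P6=10  P7=67
Turnaround(P3) = completion − arrival = 67 − 6 = 61

61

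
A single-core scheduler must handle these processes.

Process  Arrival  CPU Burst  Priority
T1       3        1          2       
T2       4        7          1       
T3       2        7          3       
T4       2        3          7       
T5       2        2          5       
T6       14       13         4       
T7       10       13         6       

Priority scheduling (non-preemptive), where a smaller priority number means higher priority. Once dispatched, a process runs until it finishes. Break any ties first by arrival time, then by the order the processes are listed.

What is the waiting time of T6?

Timeline: | idle 0-2 | T3 2-9 | T2 9-16 | T1 16-17 | T6 17-30 | T5 30-32 | T7 32-45 | T4 45-48 |
Completion: T1=17  T2=16  T3=9  T4=48  T5=32  T6=30  T7=45
Turnaround (C−A): T1=14  T2=12  T3=7  T4=46  T5=30  T6=16  T7=35
Waiting(T6) = turnaround − burst = 16 − 13 = 3

3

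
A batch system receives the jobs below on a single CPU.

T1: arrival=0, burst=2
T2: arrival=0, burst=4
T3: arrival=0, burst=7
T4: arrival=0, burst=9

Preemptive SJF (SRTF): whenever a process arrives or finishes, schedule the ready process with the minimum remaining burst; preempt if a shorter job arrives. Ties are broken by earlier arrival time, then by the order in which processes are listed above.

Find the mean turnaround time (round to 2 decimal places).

Schedule: | T1 0-2 | T2 2-6 | T3 6-13 | T4 13-22 |
Completion: T1=2  T2=6  T3=13  T4=22
Turnaround (C−A): T1=2  T2=6  T3=13  T4=22
Turnaround times: T1=2, T2=6, T3=13, T4=22
Average turnaround = (2+6+13+22) / 4 = 43/4 = 10.75

10.75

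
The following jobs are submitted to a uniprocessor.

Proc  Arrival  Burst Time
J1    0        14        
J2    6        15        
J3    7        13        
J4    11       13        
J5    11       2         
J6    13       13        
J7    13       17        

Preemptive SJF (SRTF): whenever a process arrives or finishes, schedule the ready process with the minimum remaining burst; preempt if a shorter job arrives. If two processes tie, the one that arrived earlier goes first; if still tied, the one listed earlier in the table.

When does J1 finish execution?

Gantt: | J1 0-11 | J5 11-13 | J1 13-16 | J3 16-29 | J4 29-42 | J6 42-55 | J2 55-70 | J7 70-87 |
Completion: J1=16  J2=70  J3=29  J4=42  J5=13  J6=55  J7=87

16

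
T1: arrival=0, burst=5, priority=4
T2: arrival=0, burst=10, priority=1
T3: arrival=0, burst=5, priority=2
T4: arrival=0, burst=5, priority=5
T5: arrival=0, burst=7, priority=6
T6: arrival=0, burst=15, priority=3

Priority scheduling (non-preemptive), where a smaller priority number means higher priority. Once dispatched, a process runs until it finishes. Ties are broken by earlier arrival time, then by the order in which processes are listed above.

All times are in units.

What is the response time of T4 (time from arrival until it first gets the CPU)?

35

Schedule: | T2 0-10 | T3 10-15 | T6 15-30 | T1 30-35 | T4 35-40 | T5 40-47 |
Completion: T1=35  T2=10  T3=15  T4=40  T5=47  T6=30
Turnaround (C−A): T1=35  T2=10  T3=15  T4=40  T5=47  T6=30
Response(T4) = first start − arrival = 35 − 0 = 35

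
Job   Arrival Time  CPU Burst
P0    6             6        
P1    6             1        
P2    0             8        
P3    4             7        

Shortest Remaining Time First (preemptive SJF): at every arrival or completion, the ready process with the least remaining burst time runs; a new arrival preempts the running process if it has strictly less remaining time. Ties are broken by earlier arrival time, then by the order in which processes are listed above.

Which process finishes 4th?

P3

Timeline: | P2 0-6 | P1 6-7 | P2 7-9 | P0 9-15 | P3 15-22 |
Completion: P0=15  P1=7  P2=9  P3=22
Turnaround (C−A): P0=9  P1=1  P2=9  P3=18
Finish order: P1 → P2 → P0 → P3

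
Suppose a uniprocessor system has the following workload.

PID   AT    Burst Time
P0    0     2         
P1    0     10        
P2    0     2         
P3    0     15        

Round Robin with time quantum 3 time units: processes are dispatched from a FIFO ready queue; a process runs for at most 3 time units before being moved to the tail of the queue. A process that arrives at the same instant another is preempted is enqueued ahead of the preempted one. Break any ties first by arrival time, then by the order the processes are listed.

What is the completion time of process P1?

Gantt: | P0 0-2 | P1 2-5 | P2 5-7 | P3 7-10 | P1 10-13 | P3 13-16 | P1 16-19 | P3 19-22 | P1 22-23 | P3 23-29 |
Completion: P0=2  P1=23  P2=7  P3=29
Turnaround (C−A): P0=2  P1=23  P2=7  P3=29

23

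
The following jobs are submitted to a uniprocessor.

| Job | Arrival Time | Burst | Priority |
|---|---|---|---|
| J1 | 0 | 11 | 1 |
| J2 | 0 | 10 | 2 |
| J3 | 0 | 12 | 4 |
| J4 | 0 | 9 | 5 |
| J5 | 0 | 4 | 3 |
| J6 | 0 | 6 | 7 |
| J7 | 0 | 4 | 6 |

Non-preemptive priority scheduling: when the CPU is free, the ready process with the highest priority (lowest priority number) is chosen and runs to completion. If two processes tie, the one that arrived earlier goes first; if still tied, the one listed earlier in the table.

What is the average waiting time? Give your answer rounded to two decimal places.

Schedule: | J1 0-11 | J2 11-21 | J5 21-25 | J3 25-37 | J4 37-46 | J7 46-50 | J6 50-56 |
Completion: J1=11  J2=21  J3=37  J4=46  J5=25  J6=56  J7=50
Turnaround (C−A): J1=11  J2=21  J3=37  J4=46  J5=25  J6=56  J7=50
Waiting times: J1=0, J2=11, J3=25, J4=37, J5=21, J6=50, J7=46
Average waiting = (0+11+25+37+21+50+46) / 7 = 190/7 = 27.14

27.14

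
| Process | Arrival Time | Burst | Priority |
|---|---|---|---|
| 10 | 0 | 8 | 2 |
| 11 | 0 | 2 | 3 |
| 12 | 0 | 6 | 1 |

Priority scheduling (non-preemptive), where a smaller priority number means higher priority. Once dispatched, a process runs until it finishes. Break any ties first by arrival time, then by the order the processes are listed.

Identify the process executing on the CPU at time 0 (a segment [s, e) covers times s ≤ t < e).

Timeline: | 12 0-6 | 10 6-14 | 11 14-16 |
Completion: 10=14  11=16  12=6
Turnaround (C−A): 10=14  11=16  12=6

12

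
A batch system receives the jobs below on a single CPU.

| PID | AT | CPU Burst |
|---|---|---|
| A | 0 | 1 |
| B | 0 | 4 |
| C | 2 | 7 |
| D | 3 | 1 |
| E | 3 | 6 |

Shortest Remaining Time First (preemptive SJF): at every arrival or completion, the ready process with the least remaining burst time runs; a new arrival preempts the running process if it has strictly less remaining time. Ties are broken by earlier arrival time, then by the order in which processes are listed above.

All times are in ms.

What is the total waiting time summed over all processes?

Gantt: | A 0-1 | B 1-3 | D 3-4 | B 4-6 | E 6-12 | C 12-19 |
Completion: A=1  B=6  C=19  D=4  E=12
Turnaround (C−A): A=1  B=6  C=17  D=1  E=9
Waiting = turnaround − burst: A=0, B=2, C=10, D=0, E=3
Total waiting = 0 + 2 + 10 + 0 + 3 = 15

15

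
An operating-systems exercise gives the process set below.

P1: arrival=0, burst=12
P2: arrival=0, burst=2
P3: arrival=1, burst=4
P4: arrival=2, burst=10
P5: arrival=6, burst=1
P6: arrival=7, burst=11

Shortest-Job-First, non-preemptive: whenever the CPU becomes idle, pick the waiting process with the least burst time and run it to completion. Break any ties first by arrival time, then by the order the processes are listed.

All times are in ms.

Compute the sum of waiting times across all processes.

Timeline: | P2 0-2 | P3 2-6 | P5 6-7 | P4 7-17 | P6 17-28 | P1 28-40 |
Completion: P1=40  P2=2  P3=6  P4=17  P5=7  P6=28
Turnaround (C−A): P1=40  P2=2  P3=5  P4=15  P5=1  P6=21
Waiting = turnaround − burst: P1=28, P2=0, P3=1, P4=5, P5=0, P6=10
Total waiting = 28 + 0 + 1 + 5 + 0 + 10 = 44

44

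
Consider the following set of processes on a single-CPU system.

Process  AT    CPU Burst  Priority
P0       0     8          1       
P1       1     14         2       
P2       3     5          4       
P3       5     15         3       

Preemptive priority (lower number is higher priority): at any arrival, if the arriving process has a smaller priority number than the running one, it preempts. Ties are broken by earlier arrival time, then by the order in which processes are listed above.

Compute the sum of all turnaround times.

100

Gantt: | P0 0-8 | P1 8-22 | P3 22-37 | P2 37-42 |
Completion: P0=8  P1=22  P2=42  P3=37
Turnaround (C−A): P0=8  P1=21  P2=39  P3=32
Turnaround = completion − arrival: P0=8, P1=21, P2=39, P3=32
Total turnaround = 8 + 21 + 39 + 32 = 100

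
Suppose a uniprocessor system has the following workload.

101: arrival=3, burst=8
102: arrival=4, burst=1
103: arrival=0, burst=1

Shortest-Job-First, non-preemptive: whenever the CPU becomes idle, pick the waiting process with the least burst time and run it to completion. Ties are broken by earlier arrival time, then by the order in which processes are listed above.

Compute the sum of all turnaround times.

17

Timeline: | 103 0-1 | idle 1-3 | 101 3-11 | 102 11-12 |
Completion: 101=11  102=12  103=1
Turnaround (C−A): 101=8  102=8  103=1
Turnaround = completion − arrival: 101=8, 102=8, 103=1
Total turnaround = 8 + 8 + 1 = 17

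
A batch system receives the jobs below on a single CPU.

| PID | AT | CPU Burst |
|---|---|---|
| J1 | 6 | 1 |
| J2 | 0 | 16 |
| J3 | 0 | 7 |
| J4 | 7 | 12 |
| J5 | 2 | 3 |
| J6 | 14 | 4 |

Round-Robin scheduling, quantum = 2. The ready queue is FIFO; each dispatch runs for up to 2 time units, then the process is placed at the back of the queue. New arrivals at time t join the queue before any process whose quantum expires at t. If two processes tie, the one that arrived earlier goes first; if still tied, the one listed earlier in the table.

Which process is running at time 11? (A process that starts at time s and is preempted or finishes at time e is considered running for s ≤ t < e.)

Gantt: | J2 0-2 | J3 2-4 | J5 4-6 | J2 6-8 | J3 8-10 | J1 10-11 | J5 11-12 | J4 12-14 | J2 14-16 | J3 16-18 | J6 18-20 | J4 20-22 | J2 22-24 | J3 24-25 | J6 25-27 | J4 27-29 | J2 29-31 | J4 31-33 | J2 33-35 | J4 35-37 | J2 37-39 | J4 39-41 | J2 41-43 |
Completion: J1=11  J2=43  J3=25  J4=41  J5=12  J6=27

J5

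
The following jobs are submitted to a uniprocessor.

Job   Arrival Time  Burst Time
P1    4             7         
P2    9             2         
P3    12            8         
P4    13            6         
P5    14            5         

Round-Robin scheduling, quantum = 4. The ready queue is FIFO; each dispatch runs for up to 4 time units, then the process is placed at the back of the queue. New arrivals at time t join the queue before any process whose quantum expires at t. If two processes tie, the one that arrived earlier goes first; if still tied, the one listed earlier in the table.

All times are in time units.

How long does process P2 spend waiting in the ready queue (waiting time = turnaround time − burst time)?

2

Gantt: | idle 0-4 | P1 4-11 | P2 11-13 | P3 13-17 | P4 17-21 | P5 21-25 | P3 25-29 | P4 29-31 | P5 31-32 |
Completion: P1=11  P2=13  P3=29  P4=31  P5=32
Turnaround (C−A): P1=7  P2=4  P3=17  P4=18  P5=18
Waiting(P2) = turnaround − burst = 4 − 2 = 2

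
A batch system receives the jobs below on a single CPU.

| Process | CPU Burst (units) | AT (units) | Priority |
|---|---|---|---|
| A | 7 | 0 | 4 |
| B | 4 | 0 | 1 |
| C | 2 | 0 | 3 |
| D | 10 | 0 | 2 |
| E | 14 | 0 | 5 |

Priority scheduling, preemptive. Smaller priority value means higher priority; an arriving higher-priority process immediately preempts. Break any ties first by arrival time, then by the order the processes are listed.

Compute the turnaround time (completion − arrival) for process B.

4

Gantt: | B 0-4 | D 4-14 | C 14-16 | A 16-23 | E 23-37 |
Completion: A=23  B=4  C=16  D=14  E=37
Turnaround (C−A): A=23  B=4  C=16  D=14  E=37
Turnaround(B) = completion − arrival = 4 − 0 = 4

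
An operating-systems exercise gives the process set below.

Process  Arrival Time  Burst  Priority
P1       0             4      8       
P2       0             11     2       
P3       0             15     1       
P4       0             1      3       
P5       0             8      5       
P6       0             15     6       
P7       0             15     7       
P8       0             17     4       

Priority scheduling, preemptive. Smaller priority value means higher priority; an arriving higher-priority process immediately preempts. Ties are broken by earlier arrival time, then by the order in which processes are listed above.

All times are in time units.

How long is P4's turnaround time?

Timeline: | P3 0-15 | P2 15-26 | P4 26-27 | P8 27-44 | P5 44-52 | P6 52-67 | P7 67-82 | P1 82-86 |
Completion: P1=86  P2=26  P3=15  P4=27  P5=52  P6=67  P7=82  P8=44
Turnaround (C−A): P1=86  P2=26  P3=15  P4=27  P5=52  P6=67  P7=82  P8=44
Turnaround(P4) = completion − arrival = 27 − 0 = 27

27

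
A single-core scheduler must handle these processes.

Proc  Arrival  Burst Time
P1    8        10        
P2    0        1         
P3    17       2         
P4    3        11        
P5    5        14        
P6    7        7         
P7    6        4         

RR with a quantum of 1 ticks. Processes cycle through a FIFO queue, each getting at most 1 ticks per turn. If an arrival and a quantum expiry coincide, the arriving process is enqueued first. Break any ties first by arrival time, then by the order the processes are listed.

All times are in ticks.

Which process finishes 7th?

P5

Schedule: | P2 0-1 | idle 1-3 | P4 3-5 | P5 5-6 | P4 6-7 | P7 7-8 | P5 8-9 | P6 9-10 | P4 10-11 | P1 11-12 | P7 12-13 | P5 13-14 | P6 14-15 | P4 15-16 | P1 16-17 | P7 17-18 | P5 18-19 | P6 19-20 | P4 20-21 | P3 21-22 | P1 22-23 | P7 23-24 | P5 24-25 | P6 25-26 | P4 26-27 | P3 27-28 | P1 28-29 | P5 29-30 | P6 30-31 | P4 31-32 | P1 32-33 | P5 33-34 | P6 34-35 | P4 35-36 | P1 36-37 | P5 37-38 | P6 38-39 | P4 39-40 | P1 40-41 | P5 41-42 | P4 42-43 | P1 43-44 | P5 44-45 | P1 45-46 | P5 46-47 | P1 47-48 | P5 48-51 |
Completion: P1=48  P2=1  P3=28  P4=43  P5=51  P6=39  P7=24
Turnaround (C−A): P1=40  P2=1  P3=11  P4=40  P5=46  P6=32  P7=18
Finish order: P2 → P7 → P3 → P6 → P4 → P1 → P5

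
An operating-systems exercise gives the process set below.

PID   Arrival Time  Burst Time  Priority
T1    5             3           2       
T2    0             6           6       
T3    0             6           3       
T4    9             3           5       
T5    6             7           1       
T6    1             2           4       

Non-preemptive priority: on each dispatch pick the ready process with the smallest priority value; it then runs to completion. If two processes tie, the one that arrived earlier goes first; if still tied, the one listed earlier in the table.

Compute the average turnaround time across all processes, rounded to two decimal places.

13.33

Timeline: | T3 0-6 | T5 6-13 | T1 13-16 | T6 16-18 | T4 18-21 | T2 21-27 |
Completion: T1=16  T2=27  T3=6  T4=21  T5=13  T6=18
Turnaround (C−A): T1=11  T2=27  T3=6  T4=12  T5=7  T6=17
Turnaround times: T1=11, T2=27, T3=6, T4=12, T5=7, T6=17
Average turnaround = (11+27+6+12+7+17) / 6 = 80/6 = 13.33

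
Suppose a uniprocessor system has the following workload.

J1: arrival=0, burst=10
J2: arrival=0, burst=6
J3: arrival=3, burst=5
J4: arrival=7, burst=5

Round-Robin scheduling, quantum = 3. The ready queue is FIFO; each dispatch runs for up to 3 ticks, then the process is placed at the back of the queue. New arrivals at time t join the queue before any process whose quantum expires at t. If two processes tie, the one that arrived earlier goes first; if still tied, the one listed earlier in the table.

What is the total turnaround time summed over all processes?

76

Timeline: | J1 0-3 | J2 3-6 | J3 6-9 | J1 9-12 | J2 12-15 | J4 15-18 | J3 18-20 | J1 20-23 | J4 23-25 | J1 25-26 |
Completion: J1=26  J2=15  J3=20  J4=25
Turnaround (C−A): J1=26  J2=15  J3=17  J4=18
Turnaround = completion − arrival: J1=26, J2=15, J3=17, J4=18
Total turnaround = 26 + 15 + 17 + 18 = 76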